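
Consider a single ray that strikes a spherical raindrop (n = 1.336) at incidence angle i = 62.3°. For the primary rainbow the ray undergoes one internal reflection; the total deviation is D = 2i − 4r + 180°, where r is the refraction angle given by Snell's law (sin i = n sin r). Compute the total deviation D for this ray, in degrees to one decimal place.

138.6°

sin r = sin 62.3° / 1.336 = 0.8854/1.336 = 0.6627; r = 41.51°.
D = 2·62.3° − 4·41.51° + 180° = 124.60° − 166.03° + 180° = 138.57°.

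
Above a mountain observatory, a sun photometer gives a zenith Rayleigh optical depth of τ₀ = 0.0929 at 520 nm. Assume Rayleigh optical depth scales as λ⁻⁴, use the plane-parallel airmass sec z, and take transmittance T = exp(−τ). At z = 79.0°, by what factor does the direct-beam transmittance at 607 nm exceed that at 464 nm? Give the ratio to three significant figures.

Airmass: sec 79.0° = 5.2408.
τ(607 nm) = 0.0929 × (520/607)⁴ × 5.2408 = 0.0929 × 0.5386 × 5.2408 = 0.2622.
τ(464 nm) = 0.0929 × (520/464)⁴ × 5.2408 = 0.0929 × 1.5774 × 5.2408 = 0.7680.
T(607)/T(464) = exp(τ_B − τ_A) = exp(0.5058) = 1.6583.

1.66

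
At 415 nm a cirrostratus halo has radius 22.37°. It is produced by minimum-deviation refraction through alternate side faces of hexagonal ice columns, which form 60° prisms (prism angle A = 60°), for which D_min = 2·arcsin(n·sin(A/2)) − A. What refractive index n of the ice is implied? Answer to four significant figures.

1.317

Rearranging: n = sin((D_min + A)/2) / sin(A/2).
(D_min + A)/2 = (22.37° + 60°)/2 = 41.185°.
n = sin 41.185° / sin 30° = 0.6585 / 0.5000 = 1.3170.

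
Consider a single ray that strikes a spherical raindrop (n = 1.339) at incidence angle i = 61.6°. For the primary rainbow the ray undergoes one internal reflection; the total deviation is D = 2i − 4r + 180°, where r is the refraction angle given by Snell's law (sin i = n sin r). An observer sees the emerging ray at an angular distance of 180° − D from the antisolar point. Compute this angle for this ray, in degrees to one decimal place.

41.1°

sin r = sin 61.6° / 1.339 = 0.8796/1.339 = 0.6569; r = 41.07°.
D = 2·61.6° − 4·41.07° + 180° = 123.20° − 164.27° + 180° = 138.93°.
Angle from antisolar point = 180° − D = 41.07°.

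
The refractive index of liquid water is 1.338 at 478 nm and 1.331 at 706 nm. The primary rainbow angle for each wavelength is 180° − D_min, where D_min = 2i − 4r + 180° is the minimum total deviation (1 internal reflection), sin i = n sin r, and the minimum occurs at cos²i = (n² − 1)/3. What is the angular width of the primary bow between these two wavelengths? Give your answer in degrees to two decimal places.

1.01°

At 478 nm (n = 1.338): cos²i = 0.26341 → i = 59.120°, r = 39.899°, D_min = 138.643°, rainbow angle = 41.357°.
At 706 nm (n = 1.331): cos²i = 0.25719 → i = 59.527°, r = 40.356°, D_min = 137.630°, rainbow angle = 42.370°.
Angular width = |41.357° − 42.370°| = 1.013°.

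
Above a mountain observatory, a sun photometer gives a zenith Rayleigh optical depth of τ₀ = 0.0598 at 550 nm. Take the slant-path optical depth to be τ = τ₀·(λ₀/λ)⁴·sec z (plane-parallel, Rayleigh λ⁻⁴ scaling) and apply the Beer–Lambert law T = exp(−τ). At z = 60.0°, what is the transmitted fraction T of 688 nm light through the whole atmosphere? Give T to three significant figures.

0.952

sec 60.0° = 2.0000.
τ = 0.0598 × (550/688)⁴ × 2.0000 = 0.0598 × 0.4084 × 2.0000 = 0.0488.
T = exp(−0.0488) = 0.9523.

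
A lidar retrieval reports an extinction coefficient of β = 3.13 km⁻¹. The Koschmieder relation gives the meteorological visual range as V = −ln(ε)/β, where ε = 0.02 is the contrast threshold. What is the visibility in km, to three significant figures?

1.25 km

V = −ln(0.02) / 3.13 = 3.912 / 3.13 = 1.2498 km.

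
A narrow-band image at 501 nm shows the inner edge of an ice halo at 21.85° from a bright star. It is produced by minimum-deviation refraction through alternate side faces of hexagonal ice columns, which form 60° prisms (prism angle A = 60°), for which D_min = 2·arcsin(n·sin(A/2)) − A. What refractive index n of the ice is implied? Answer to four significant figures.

1.310

Rearranging: n = sin((D_min + A)/2) / sin(A/2).
(D_min + A)/2 = (21.85° + 60°)/2 = 40.925°.
n = sin 40.925° / sin 30° = 0.6551 / 0.5000 = 1.3101.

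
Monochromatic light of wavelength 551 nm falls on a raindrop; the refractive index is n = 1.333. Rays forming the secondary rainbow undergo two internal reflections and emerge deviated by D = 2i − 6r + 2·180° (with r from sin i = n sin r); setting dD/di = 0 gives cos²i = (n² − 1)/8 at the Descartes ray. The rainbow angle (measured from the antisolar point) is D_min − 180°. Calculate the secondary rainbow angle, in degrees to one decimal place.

50.9°

cos²i = (1.77689 − 1)/8 = 0.09711; i = arccos(0.31163) = 71.843°.
sin r = sin 71.843°/1.333 = 0.71283; r = 45.466°.
D_min = 2·71.843° − 6·45.466° + 360° = 230.891°.
Rainbow angle = D_min − 180° = 50.891°.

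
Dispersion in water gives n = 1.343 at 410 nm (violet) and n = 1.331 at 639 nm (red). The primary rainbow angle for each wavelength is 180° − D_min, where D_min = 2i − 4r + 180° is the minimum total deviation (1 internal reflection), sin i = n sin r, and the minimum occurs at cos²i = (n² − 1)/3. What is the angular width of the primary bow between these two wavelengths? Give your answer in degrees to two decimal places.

1.72°

At 410 nm (n = 1.343): cos²i = 0.26788 → i = 58.830°, r = 39.577°, D_min = 139.354°, rainbow angle = 40.646°.
At 639 nm (n = 1.331): cos²i = 0.25719 → i = 59.527°, r = 40.356°, D_min = 137.630°, rainbow angle = 42.370°.
Angular width = |40.646° − 42.370°| = 1.724°.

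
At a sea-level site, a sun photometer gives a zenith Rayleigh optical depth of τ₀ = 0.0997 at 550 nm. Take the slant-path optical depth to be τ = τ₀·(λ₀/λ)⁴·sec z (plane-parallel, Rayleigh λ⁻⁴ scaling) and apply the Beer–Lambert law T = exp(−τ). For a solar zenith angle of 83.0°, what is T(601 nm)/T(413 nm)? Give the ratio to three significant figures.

7.38

Airmass: sec 83.0° = 8.2055.
τ(601 nm) = 0.0997 × (550/601)⁴ × 8.2055 = 0.0997 × 0.7014 × 8.2055 = 0.5738.
τ(413 nm) = 0.0997 × (550/413)⁴ × 8.2055 = 0.0997 × 3.1452 × 8.2055 = 2.5731.
T(601)/T(413) = exp(τ_B − τ_A) = exp(1.9993) = 7.3837.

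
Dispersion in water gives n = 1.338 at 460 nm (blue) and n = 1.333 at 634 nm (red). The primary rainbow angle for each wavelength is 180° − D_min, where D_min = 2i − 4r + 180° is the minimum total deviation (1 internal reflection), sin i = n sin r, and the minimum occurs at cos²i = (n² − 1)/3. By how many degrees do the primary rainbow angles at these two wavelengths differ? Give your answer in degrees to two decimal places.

0.72°

At 460 nm (n = 1.338): cos²i = 0.26341 → i = 59.120°, r = 39.899°, D_min = 138.643°, rainbow angle = 41.357°.
At 634 nm (n = 1.333): cos²i = 0.25896 → i = 59.410°, r = 40.225°, D_min = 137.922°, rainbow angle = 42.078°.
Angular width = |41.357° − 42.078°| = 0.722°.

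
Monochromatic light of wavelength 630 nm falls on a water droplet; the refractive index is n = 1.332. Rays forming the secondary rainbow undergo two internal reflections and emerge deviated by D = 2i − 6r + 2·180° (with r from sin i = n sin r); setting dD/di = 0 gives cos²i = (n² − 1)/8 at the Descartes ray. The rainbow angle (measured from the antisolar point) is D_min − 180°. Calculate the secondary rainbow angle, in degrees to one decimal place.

cos²i = (1.77422 − 1)/8 = 0.09678; i = arccos(0.31109) = 71.875°.
sin r = sin 71.875°/1.332 = 0.71350; r = 45.520°.
D_min = 2·71.875° − 6·45.520° + 360° = 230.628°.
Rainbow angle = D_min − 180° = 50.628°.

50.6°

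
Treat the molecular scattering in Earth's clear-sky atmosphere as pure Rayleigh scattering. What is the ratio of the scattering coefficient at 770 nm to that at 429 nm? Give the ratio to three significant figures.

Rayleigh scattering ∝ λ⁻⁴, so the ratio of coefficients is the inverse fourth power of the wavelength ratio.
σ(770)/σ(429) = (429/770)⁴ = (0.5571)⁴ = 0.09635.

0.0964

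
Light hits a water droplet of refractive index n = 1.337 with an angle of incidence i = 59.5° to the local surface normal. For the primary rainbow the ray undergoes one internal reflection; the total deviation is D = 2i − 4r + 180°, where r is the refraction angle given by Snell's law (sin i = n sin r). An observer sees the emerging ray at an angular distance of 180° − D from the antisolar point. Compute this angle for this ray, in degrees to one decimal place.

41.5°

sin r = sin 59.5° / 1.337 = 0.8616/1.337 = 0.6444; r = 40.12°.
D = 2·59.5° − 4·40.12° + 180° = 119.00° − 160.50° + 180° = 138.50°.
Angle from antisolar point = 180° − D = 41.50°.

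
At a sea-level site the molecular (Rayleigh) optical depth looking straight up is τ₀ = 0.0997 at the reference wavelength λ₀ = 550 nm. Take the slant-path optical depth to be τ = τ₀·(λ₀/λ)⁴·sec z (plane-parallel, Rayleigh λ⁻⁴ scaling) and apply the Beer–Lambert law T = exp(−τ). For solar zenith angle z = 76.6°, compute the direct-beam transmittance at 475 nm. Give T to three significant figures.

0.461

sec 76.6° = 4.3150.
τ = 0.0997 × (550/475)⁴ × 4.3150 = 0.0997 × 1.7975 × 4.3150 = 0.7733.
T = exp(−0.7733) = 0.4615.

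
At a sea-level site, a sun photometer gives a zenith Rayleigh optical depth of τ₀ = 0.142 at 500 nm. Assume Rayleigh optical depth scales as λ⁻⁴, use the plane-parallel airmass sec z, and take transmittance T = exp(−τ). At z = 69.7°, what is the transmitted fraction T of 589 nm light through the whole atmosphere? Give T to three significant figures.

sec 69.7° = 2.8824.
τ = 0.142 × (500/589)⁴ × 2.8824 = 0.142 × 0.5193 × 2.8824 = 0.2125.
T = exp(−0.2125) = 0.8085.

0.809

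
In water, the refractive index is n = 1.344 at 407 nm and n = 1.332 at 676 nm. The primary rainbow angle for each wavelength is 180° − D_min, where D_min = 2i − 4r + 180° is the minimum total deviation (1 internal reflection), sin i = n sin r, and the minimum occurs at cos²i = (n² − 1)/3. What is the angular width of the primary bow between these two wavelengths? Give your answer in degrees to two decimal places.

At 407 nm (n = 1.344): cos²i = 0.26878 → i = 58.772°, r = 39.512°, D_min = 139.495°, rainbow angle = 40.505°.
At 676 nm (n = 1.332): cos²i = 0.25807 → i = 59.469°, r = 40.290°, D_min = 137.776°, rainbow angle = 42.224°.
Angular width = |40.505° − 42.224°| = 1.719°.

1.72°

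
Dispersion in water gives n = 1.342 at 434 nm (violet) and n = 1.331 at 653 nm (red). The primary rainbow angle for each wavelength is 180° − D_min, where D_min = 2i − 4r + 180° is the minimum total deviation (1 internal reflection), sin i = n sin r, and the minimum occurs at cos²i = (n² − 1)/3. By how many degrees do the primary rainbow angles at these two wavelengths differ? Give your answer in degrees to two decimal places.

At 434 nm (n = 1.342): cos²i = 0.26699 → i = 58.888°, r = 39.641°, D_min = 139.213°, rainbow angle = 40.787°.
At 653 nm (n = 1.331): cos²i = 0.25719 → i = 59.527°, r = 40.356°, D_min = 137.630°, rainbow angle = 42.370°.
Angular width = |40.787° − 42.370°| = 1.583°.

1.58°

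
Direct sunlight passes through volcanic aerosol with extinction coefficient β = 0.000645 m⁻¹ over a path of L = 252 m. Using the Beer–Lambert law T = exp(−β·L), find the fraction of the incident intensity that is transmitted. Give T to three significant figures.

0.850

τ = β·L = 0.000645 × 252 = 0.1625.
T = exp(−0.1625) = 0.8500.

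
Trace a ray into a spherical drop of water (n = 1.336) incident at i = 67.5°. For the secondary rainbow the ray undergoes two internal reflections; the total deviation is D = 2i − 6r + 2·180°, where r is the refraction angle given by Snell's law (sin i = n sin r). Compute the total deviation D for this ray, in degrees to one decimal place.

232.5°

sin r = sin 67.5° / 1.336 = 0.9239/1.336 = 0.6915; r = 43.75°.
D = 2·67.5° − 6·43.75° + 2·180° = 135.00° − 262.51° + 360° = 232.49°.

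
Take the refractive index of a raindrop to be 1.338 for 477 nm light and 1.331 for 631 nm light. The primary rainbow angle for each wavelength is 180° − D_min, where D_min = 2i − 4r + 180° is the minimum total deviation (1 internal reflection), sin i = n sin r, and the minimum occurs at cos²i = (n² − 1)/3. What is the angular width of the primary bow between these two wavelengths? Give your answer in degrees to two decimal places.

At 477 nm (n = 1.338): cos²i = 0.26341 → i = 59.120°, r = 39.899°, D_min = 138.643°, rainbow angle = 41.357°.
At 631 nm (n = 1.331): cos²i = 0.25719 → i = 59.527°, r = 40.356°, D_min = 137.630°, rainbow angle = 42.370°.
Angular width = |41.357° − 42.370°| = 1.013°.

1.01°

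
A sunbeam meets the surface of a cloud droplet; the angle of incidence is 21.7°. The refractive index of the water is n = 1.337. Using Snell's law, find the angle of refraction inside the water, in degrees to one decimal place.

16.1°

Snell: sin θ_r = sin θ_i / n = sin 21.7° / 1.337 = 0.3697 / 1.337 = 0.2765.
θ_r = arcsin(0.2765) = 16.05°.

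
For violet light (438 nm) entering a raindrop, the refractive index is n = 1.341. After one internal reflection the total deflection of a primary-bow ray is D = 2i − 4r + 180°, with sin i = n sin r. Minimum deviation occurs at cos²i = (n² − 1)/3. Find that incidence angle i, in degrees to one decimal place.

58.9°

cos²i = (1.341² − 1)/3 = (1.79828 − 1)/3 = 0.26609.
cos i = 0.51584, so i = 58.946°.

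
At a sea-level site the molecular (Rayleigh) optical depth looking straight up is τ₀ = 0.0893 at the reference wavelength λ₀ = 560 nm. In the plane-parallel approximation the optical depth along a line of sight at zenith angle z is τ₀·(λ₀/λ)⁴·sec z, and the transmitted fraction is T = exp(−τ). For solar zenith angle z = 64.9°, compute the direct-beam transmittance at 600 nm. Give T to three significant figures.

0.852

sec 64.9° = 2.3574.
τ = 0.0893 × (560/600)⁴ × 2.3574 = 0.0893 × 0.7588 × 2.3574 = 0.1597.
T = exp(−0.1597) = 0.8524.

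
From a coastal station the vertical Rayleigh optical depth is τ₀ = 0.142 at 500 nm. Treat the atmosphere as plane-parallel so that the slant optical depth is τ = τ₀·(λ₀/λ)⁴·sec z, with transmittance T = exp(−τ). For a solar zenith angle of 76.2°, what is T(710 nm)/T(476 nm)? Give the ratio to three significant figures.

Airmass: sec 76.2° = 4.1923.
τ(710 nm) = 0.142 × (500/710)⁴ × 4.1923 = 0.142 × 0.2459 × 4.1923 = 0.1464.
τ(476 nm) = 0.142 × (500/476)⁴ × 4.1923 = 0.142 × 1.2175 × 4.1923 = 0.7248.
T(710)/T(476) = exp(τ_B − τ_A) = exp(0.5783) = 1.7831.

1.78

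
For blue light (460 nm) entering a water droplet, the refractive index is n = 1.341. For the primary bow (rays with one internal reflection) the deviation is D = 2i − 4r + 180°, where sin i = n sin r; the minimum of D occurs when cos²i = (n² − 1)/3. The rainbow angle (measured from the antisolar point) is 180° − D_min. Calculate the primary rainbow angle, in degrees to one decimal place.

40.9°

cos²i = (1.79828 − 1)/3 = 0.26609; i = arccos(0.51584) = 58.946°.
sin r = sin 58.946°/1.341 = 0.63884; r = 39.705°.
D_min = 2·58.946° − 4·39.705° + 180° = 139.071°.
Rainbow angle = 180° − D_min = 40.929°.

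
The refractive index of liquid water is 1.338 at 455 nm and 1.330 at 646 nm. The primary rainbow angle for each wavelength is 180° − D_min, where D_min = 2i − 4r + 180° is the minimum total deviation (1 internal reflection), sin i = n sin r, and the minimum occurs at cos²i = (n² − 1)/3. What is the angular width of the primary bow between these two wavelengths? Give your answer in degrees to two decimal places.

1.16°

At 455 nm (n = 1.338): cos²i = 0.26341 → i = 59.120°, r = 39.899°, D_min = 138.643°, rainbow angle = 41.357°.
At 646 nm (n = 1.330): cos²i = 0.25630 → i = 59.585°, r = 40.422°, D_min = 137.484°, rainbow angle = 42.516°.
Angular width = |41.357° − 42.516°| = 1.160°.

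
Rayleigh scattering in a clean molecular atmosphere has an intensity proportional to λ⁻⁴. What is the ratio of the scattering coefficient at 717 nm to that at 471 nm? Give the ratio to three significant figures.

Rayleigh scattering ∝ λ⁻⁴, so the ratio of coefficients is the inverse fourth power of the wavelength ratio.
σ(717)/σ(471) = (471/717)⁴ = (0.6569)⁴ = 0.1862.

0.186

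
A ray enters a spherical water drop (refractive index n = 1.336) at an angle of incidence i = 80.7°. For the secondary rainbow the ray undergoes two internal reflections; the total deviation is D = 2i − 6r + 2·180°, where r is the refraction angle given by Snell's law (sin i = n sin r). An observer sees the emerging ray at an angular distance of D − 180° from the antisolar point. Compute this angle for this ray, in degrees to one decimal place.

sin r = sin 80.7° / 1.336 = 0.9869/1.336 = 0.7387; r = 47.62°.
D = 2·80.7° − 6·47.62° + 2·180° = 161.40° − 285.71° + 360° = 235.69°.
Angle from antisolar point = D − 180° = 55.69°.

55.7°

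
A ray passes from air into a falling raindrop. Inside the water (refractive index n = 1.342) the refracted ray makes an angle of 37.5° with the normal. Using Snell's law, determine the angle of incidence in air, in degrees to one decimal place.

54.8°

Snell: sin θ_i = n · sin θ_r = 1.342 × sin 37.5° = 1.342 × 0.6088 = 0.8170.
θ_i = arcsin(0.8170) = 54.78°.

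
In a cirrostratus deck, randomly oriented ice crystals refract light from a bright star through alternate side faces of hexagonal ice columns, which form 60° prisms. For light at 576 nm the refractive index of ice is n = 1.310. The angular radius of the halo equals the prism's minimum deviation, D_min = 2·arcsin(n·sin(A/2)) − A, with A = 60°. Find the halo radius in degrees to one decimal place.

21.8°

n·sin(A/2) = 1.310 × sin 30° = 1.310 × 0.5000 = 0.6550.
D_min = 2·arcsin(0.6550) − 60° = 2 × 40.920° − 60° = 21.839°.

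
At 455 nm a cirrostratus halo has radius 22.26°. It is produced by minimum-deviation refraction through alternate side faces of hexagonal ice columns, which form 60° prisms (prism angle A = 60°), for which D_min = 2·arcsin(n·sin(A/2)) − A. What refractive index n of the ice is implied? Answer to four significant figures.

Rearranging: n = sin((D_min + A)/2) / sin(A/2).
(D_min + A)/2 = (22.26° + 60°)/2 = 41.130°.
n = sin 41.130° / sin 30° = 0.6578 / 0.5000 = 1.3155.

1.316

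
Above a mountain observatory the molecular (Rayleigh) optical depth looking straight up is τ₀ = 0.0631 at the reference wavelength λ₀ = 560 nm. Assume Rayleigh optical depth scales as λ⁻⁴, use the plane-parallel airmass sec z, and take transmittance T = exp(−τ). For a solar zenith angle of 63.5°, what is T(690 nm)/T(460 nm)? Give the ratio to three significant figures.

Airmass: sec 63.5° = 2.2412.
τ(690 nm) = 0.0631 × (560/690)⁴ × 2.2412 = 0.0631 × 0.4339 × 2.2412 = 0.0614.
τ(460 nm) = 0.0631 × (560/460)⁴ × 2.2412 = 0.0631 × 2.1964 × 2.2412 = 0.3106.
T(690)/T(460) = exp(τ_B − τ_A) = exp(0.2493) = 1.2831.

1.28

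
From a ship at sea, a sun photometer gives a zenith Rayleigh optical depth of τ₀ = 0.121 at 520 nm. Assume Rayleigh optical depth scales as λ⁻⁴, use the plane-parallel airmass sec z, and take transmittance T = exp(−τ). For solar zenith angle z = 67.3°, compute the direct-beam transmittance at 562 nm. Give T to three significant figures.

sec 67.3° = 2.5913.
τ = 0.121 × (520/562)⁴ × 2.5913 = 0.121 × 0.7329 × 2.5913 = 0.2298.
T = exp(−0.2298) = 0.7947.

0.795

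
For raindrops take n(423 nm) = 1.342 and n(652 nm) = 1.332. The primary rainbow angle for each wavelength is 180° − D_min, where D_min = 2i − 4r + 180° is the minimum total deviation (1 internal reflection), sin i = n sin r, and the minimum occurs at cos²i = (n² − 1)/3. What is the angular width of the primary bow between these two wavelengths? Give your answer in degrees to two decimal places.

1.44°

At 423 nm (n = 1.342): cos²i = 0.26699 → i = 58.888°, r = 39.641°, D_min = 139.213°, rainbow angle = 40.787°.
At 652 nm (n = 1.332): cos²i = 0.25807 → i = 59.469°, r = 40.290°, D_min = 137.776°, rainbow angle = 42.224°.
Angular width = |40.787° − 42.224°| = 1.437°.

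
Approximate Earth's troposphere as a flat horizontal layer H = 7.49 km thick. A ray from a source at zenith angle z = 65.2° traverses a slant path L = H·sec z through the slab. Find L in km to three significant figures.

sec z = 1/cos 65.2° = 2.3841.
L = 7.49 × 2.3841 = 17.857 km.

17.9 km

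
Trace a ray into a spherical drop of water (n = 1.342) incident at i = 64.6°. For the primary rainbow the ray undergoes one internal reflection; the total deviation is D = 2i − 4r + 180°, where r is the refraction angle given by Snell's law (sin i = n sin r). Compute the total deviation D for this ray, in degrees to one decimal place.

140.0°

sin r = sin 64.6° / 1.342 = 0.9033/1.342 = 0.6731; r = 42.31°.
D = 2·64.6° − 4·42.31° + 180° = 129.20° − 169.24° + 180° = 139.96°.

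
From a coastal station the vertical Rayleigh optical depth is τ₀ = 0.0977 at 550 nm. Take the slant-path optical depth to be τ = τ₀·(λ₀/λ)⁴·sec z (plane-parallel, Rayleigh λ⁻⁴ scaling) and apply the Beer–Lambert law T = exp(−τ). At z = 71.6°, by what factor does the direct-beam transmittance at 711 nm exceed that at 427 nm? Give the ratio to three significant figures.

2.10

Airmass: sec 71.6° = 3.1681.
τ(711 nm) = 0.0977 × (550/711)⁴ × 3.1681 = 0.0977 × 0.3581 × 3.1681 = 0.1108.
τ(427 nm) = 0.0977 × (550/427)⁴ × 3.1681 = 0.0977 × 2.7526 × 3.1681 = 0.8520.
T(711)/T(427) = exp(τ_B − τ_A) = exp(0.7411) = 2.0983.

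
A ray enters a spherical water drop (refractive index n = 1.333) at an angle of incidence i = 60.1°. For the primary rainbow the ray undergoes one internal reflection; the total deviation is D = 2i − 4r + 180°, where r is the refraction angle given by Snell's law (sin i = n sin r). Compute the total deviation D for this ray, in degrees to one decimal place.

sin r = sin 60.1° / 1.333 = 0.8669/1.333 = 0.6503; r = 40.57°.
D = 2·60.1° − 4·40.57° + 180° = 120.20° − 162.27° + 180° = 137.93°.

137.9°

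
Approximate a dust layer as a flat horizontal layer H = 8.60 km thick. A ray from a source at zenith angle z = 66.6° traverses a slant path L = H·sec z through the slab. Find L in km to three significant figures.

21.7 km

sec z = 1/cos 66.6° = 2.5180.
L = 8.60 × 2.5180 = 21.654 km.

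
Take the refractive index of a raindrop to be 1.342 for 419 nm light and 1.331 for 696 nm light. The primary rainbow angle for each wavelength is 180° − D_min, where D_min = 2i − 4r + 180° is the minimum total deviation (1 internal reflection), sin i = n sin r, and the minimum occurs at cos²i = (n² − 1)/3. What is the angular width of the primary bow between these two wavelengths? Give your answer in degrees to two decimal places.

1.58°

At 419 nm (n = 1.342): cos²i = 0.26699 → i = 58.888°, r = 39.641°, D_min = 139.213°, rainbow angle = 40.787°.
At 696 nm (n = 1.331): cos²i = 0.25719 → i = 59.527°, r = 40.356°, D_min = 137.630°, rainbow angle = 42.370°.
Angular width = |40.787° − 42.370°| = 1.583°.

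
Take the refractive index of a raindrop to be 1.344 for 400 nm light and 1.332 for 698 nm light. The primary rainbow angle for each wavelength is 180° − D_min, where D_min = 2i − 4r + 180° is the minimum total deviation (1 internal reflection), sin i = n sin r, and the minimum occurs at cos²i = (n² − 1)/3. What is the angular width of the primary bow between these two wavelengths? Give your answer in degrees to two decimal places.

At 400 nm (n = 1.344): cos²i = 0.26878 → i = 58.772°, r = 39.512°, D_min = 139.495°, rainbow angle = 40.505°.
At 698 nm (n = 1.332): cos²i = 0.25807 → i = 59.469°, r = 40.290°, D_min = 137.776°, rainbow angle = 42.224°.
Angular width = |40.505° − 42.224°| = 1.719°.

1.72°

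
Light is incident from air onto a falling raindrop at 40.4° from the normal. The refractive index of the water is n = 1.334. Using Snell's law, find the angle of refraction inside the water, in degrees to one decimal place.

Snell: sin θ_r = sin θ_i / n = sin 40.4° / 1.334 = 0.6481 / 1.334 = 0.4858.
θ_r = arcsin(0.4858) = 29.07°.

29.1°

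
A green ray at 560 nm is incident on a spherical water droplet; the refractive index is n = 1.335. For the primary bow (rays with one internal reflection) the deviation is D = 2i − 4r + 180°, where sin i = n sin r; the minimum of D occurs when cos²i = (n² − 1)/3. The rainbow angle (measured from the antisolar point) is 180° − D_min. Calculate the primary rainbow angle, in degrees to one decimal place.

41.8°

cos²i = (1.78222 − 1)/3 = 0.26074; i = arccos(0.51063) = 59.294°.
sin r = sin 59.294°/1.335 = 0.64405; r = 40.094°.
D_min = 2·59.294° − 4·40.094° + 180° = 138.212°.
Rainbow angle = 180° − D_min = 41.788°.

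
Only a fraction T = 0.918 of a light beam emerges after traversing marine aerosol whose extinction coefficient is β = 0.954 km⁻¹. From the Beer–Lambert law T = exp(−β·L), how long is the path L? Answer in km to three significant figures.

0.0897 km

Beer–Lambert: T = exp(−βL) ⇒ L = −ln(T)/β = −ln(0.918)/0.954 = 0.0856/0.954 = 0.08968 km.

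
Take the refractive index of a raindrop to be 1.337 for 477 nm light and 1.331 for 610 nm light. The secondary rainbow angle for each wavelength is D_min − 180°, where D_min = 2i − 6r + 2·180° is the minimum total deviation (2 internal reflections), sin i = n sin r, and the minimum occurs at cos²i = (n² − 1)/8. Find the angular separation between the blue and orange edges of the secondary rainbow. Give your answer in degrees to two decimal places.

1.57°

At 477 nm (n = 1.337): cos²i = 0.09845 → i = 71.714°, r = 45.249°, D_min = 231.934°, rainbow angle = 51.934°.
At 610 nm (n = 1.331): cos²i = 0.09645 → i = 71.907°, r = 45.575°, D_min = 230.365°, rainbow angle = 50.365°.
Angular width = |51.934° − 50.365°| = 1.569°.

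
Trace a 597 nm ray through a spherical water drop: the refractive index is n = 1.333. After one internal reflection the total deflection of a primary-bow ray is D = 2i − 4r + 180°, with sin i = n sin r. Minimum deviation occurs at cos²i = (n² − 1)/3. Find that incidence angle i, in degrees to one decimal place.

59.4°

cos²i = (1.333² − 1)/3 = (1.77689 − 1)/3 = 0.25896.
cos i = 0.50888, so i = 59.410°.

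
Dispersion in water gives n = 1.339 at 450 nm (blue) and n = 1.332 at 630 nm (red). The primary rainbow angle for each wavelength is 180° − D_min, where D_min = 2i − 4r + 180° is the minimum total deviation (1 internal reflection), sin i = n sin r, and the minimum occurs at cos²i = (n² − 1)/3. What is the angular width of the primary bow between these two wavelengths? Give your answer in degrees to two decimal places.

At 450 nm (n = 1.339): cos²i = 0.26431 → i = 59.062°, r = 39.834°, D_min = 138.786°, rainbow angle = 41.214°.
At 630 nm (n = 1.332): cos²i = 0.25807 → i = 59.469°, r = 40.290°, D_min = 137.776°, rainbow angle = 42.224°.
Angular width = |41.214° − 42.224°| = 1.010°.

1.01°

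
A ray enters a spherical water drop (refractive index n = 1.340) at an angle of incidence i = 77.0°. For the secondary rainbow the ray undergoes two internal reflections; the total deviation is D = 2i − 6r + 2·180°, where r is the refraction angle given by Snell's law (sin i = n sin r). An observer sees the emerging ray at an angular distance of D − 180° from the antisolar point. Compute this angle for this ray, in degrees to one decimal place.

54.1°

sin r = sin 77.0° / 1.340 = 0.9744/1.340 = 0.7271; r = 46.65°.
D = 2·77.0° − 6·46.65° + 2·180° = 154.00° − 279.88° + 360° = 234.12°.
Angle from antisolar point = D − 180° = 54.12°.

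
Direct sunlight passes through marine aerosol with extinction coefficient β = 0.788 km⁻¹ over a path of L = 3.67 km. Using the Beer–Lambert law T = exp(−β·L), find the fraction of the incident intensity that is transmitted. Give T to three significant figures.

0.0555

τ = β·L = 0.788 × 3.67 = 2.8920.
T = exp(−2.8920) = 0.0555.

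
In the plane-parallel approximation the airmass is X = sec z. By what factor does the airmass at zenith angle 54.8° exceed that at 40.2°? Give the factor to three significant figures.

1.33

X(54.8°)/X(40.2°) = sec 54.8° / sec 40.2° = cos 40.2° / cos 54.8° = 0.7638/0.5764 = 1.3250.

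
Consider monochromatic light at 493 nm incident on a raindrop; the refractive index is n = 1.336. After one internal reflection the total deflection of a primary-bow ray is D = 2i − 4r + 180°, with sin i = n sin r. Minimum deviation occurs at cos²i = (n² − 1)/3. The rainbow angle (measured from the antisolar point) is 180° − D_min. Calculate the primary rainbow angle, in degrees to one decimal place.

41.6°

cos²i = (1.78490 − 1)/3 = 0.26163; i = arccos(0.51150) = 59.236°.
sin r = sin 59.236°/1.336 = 0.64318; r = 40.029°.
D_min = 2·59.236° − 4·40.029° + 180° = 138.356°.
Rainbow angle = 180° − D_min = 41.644°.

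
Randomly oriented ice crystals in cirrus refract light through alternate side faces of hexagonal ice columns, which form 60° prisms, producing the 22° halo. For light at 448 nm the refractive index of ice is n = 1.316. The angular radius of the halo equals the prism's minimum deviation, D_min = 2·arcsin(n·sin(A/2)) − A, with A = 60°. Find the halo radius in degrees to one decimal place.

n·sin(A/2) = 1.316 × sin 30° = 1.316 × 0.5000 = 0.6580.
D_min = 2·arcsin(0.6580) − 60° = 2 × 41.148° − 60° = 22.295°.

22.3°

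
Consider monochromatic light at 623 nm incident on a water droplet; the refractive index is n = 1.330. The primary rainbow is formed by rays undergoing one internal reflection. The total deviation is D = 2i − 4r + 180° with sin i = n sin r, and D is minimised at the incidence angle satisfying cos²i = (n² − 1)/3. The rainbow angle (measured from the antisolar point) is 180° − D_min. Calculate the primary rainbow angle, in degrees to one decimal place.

cos²i = (1.76890 − 1)/3 = 0.25630; i = arccos(0.50626) = 59.585°.
sin r = sin 59.585°/1.330 = 0.64841; r = 40.422°.
D_min = 2·59.585° − 4·40.422° + 180° = 137.484°.
Rainbow angle = 180° − D_min = 42.516°.

42.5°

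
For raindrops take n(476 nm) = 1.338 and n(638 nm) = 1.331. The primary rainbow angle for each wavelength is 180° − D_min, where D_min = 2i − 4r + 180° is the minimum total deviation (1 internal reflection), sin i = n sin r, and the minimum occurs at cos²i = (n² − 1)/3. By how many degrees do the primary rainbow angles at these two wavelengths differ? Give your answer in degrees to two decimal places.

At 476 nm (n = 1.338): cos²i = 0.26341 → i = 59.120°, r = 39.899°, D_min = 138.643°, rainbow angle = 41.357°.
At 638 nm (n = 1.331): cos²i = 0.25719 → i = 59.527°, r = 40.356°, D_min = 137.630°, rainbow angle = 42.370°.
Angular width = |41.357° − 42.370°| = 1.013°.

1.01°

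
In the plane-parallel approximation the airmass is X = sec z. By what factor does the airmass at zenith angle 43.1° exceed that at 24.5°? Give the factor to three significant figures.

1.25

X(43.1°)/X(24.5°) = sec 43.1° / sec 24.5° = cos 24.5° / cos 43.1° = 0.9100/0.7302 = 1.2462.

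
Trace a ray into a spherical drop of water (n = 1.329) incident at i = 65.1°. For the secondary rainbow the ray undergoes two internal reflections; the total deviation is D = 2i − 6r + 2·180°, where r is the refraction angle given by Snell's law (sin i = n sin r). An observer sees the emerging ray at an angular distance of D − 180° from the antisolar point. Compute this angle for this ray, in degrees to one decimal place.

sin r = sin 65.1° / 1.329 = 0.9070/1.329 = 0.6825; r = 43.04°.
D = 2·65.1° − 6·43.04° + 2·180° = 130.20° − 258.24° + 360° = 231.96°.
Angle from antisolar point = D − 180° = 51.96°.

52.0°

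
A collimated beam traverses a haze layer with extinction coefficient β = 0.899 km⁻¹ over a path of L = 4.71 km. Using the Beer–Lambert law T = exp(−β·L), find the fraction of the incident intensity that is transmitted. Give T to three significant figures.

0.0145

τ = β·L = 0.899 × 4.71 = 4.2343.
T = exp(−4.2343) = 0.0145.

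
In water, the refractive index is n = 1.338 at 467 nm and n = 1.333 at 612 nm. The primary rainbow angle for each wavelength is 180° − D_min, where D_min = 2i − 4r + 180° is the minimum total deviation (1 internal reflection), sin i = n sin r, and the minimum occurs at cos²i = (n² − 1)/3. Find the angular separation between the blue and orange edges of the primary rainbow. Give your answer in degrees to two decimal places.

0.72°

At 467 nm (n = 1.338): cos²i = 0.26341 → i = 59.120°, r = 39.899°, D_min = 138.643°, rainbow angle = 41.357°.
At 612 nm (n = 1.333): cos²i = 0.25896 → i = 59.410°, r = 40.225°, D_min = 137.922°, rainbow angle = 42.078°.
Angular width = |41.357° − 42.078°| = 0.722°.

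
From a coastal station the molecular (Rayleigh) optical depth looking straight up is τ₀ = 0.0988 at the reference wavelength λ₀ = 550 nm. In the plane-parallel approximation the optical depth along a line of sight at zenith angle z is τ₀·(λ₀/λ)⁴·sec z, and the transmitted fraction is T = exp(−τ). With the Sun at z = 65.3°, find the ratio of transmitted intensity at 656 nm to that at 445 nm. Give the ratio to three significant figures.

1.54

Airmass: sec 65.3° = 2.3931.
τ(656 nm) = 0.0988 × (550/656)⁴ × 2.3931 = 0.0988 × 0.4941 × 2.3931 = 0.1168.
τ(445 nm) = 0.0988 × (550/445)⁴ × 2.3931 = 0.0988 × 2.3335 × 2.3931 = 0.5517.
T(656)/T(445) = exp(τ_B − τ_A) = exp(0.4349) = 1.5448.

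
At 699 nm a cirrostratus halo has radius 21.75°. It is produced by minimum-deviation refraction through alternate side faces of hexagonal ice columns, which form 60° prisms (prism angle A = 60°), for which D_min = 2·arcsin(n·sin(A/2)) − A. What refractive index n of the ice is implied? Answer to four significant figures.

1.309

Rearranging: n = sin((D_min + A)/2) / sin(A/2).
(D_min + A)/2 = (21.75° + 60°)/2 = 40.875°.
n = sin 40.875° / sin 30° = 0.6544 / 0.5000 = 1.3088.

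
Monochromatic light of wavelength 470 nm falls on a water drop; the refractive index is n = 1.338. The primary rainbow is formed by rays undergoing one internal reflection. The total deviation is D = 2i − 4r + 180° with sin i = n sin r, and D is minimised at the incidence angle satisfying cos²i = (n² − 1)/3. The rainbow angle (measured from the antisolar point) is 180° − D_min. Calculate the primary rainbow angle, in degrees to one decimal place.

41.4°

cos²i = (1.79024 − 1)/3 = 0.26341; i = arccos(0.51324) = 59.120°.
sin r = sin 59.120°/1.338 = 0.64144; r = 39.899°.
D_min = 2·59.120° − 4·39.899° + 180° = 138.643°.
Rainbow angle = 180° − D_min = 41.357°.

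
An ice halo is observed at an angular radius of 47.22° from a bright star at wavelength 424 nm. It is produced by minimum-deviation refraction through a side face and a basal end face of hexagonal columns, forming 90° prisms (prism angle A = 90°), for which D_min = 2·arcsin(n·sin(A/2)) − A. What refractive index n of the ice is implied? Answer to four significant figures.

1.317

Rearranging: n = sin((D_min + A)/2) / sin(A/2).
(D_min + A)/2 = (47.22° + 90°)/2 = 68.610°.
n = sin 68.610° / sin 45° = 0.9311 / 0.7071 = 1.3168.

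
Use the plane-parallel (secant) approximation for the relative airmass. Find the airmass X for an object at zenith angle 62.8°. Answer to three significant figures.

2.19

X = sec z = 1/cos 62.8° = 1/0.4571 = 2.1877.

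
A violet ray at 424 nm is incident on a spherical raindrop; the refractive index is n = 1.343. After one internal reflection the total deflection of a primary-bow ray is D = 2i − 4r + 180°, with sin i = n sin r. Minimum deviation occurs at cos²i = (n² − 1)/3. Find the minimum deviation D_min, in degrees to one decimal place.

cos²i = (1.80365 − 1)/3 = 0.26788; i = arccos(0.51757) = 58.830°.
sin r = sin 58.830°/1.343 = 0.63711; r = 39.577°.
D_min = 2·58.830° − 4·39.577° + 180° = 139.354°.

139.4°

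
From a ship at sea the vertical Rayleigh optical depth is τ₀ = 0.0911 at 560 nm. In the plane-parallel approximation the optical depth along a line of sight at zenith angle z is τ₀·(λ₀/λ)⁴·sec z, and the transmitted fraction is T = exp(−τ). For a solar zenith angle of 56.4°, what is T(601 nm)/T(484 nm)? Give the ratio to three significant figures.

Airmass: sec 56.4° = 1.8070.
τ(601 nm) = 0.0911 × (560/601)⁴ × 1.8070 = 0.0911 × 0.7538 × 1.8070 = 0.1241.
τ(484 nm) = 0.0911 × (560/484)⁴ × 1.8070 = 0.0911 × 1.7921 × 1.8070 = 0.2950.
T(601)/T(484) = exp(τ_B − τ_A) = exp(0.1709) = 1.1864.

1.19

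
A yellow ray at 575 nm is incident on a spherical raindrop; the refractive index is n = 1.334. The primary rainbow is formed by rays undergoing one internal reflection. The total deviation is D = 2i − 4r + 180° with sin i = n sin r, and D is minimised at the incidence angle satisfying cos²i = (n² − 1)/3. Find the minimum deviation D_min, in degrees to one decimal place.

138.1°

cos²i = (1.77956 − 1)/3 = 0.25985; i = arccos(0.50976) = 59.352°.
sin r = sin 59.352°/1.334 = 0.64492; r = 40.159°.
D_min = 2·59.352° − 4·40.159° + 180° = 138.067°.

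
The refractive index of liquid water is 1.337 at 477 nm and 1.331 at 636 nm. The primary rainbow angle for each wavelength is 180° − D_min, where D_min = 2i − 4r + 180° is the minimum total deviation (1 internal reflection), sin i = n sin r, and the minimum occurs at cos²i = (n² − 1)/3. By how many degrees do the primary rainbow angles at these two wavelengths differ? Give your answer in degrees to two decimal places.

0.87°

At 477 nm (n = 1.337): cos²i = 0.26252 → i = 59.178°, r = 39.964°, D_min = 138.500°, rainbow angle = 41.500°.
At 636 nm (n = 1.331): cos²i = 0.25719 → i = 59.527°, r = 40.356°, D_min = 137.630°, rainbow angle = 42.370°.
Angular width = |41.500° − 42.370°| = 0.870°.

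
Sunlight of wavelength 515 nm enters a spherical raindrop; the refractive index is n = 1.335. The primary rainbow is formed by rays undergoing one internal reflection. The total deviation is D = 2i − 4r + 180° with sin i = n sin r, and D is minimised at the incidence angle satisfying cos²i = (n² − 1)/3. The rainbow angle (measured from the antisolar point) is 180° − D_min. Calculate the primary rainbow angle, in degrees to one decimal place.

cos²i = (1.78222 − 1)/3 = 0.26074; i = arccos(0.51063) = 59.294°.
sin r = sin 59.294°/1.335 = 0.64405; r = 40.094°.
D_min = 2·59.294° − 4·40.094° + 180° = 138.212°.
Rainbow angle = 180° − D_min = 41.788°.

41.8°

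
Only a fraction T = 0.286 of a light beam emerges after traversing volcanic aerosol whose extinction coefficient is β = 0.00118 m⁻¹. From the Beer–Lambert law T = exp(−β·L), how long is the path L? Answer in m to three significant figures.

Beer–Lambert: T = exp(−βL) ⇒ L = −ln(T)/β = −ln(0.286)/0.00118 = 1.2518/0.00118 = 1061 m.

1060 m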